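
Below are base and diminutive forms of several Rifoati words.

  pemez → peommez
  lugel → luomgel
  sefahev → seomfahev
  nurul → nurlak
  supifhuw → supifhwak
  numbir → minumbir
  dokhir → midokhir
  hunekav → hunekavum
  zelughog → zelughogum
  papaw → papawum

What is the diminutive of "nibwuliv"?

minibwuliv

"nibwuliv" has last vowel 'i'. The stems whose last vowel is 'i' (numbir → minumbir, dokhir → midokhir) add the prefix mi-.
So nibwuliv → minibwuliv.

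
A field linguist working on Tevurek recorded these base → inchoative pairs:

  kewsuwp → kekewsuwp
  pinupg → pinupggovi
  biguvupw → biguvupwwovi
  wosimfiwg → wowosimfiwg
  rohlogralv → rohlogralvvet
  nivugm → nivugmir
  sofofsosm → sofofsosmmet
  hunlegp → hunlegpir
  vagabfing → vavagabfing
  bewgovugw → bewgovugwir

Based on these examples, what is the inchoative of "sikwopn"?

"sikwopn" has second-to-last letter 'p'. The stems whose second-to-last letter is 'p' (biguvupw → biguvupwwovi, pinupg → pinupggovi) double the final consonant and add -ovi.
The other patterns: stems whose second-to-last letter is 'n' or 'w' repeat the first consonant+vowel as a prefix; stems whose second-to-last letter is 'g' add -ir; stems whose second-to-last letter is 'l' or 's' double the final consonant and add -et.
So sikwopn → sikwopnnovi.

sikwopnnovi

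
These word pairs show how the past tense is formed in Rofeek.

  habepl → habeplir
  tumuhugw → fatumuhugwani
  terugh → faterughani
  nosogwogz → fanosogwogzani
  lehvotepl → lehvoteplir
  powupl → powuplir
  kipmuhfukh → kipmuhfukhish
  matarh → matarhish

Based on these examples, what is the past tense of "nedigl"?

terugh and matarh both end in -h yet inflect differently (faterughani, matarhish), so the final letter is not what conditions the rule; the second-to-last letter is.
"nedigl" has second-to-last letter 'g'. The stems whose second-to-last letter is 'g' (terugh → faterughani, tumuhugw → fatumuhugwani, nosogwogz → fanosogwogzani) add fa- … -ani around the stem.
So nedigl → fanediglani.

fanediglani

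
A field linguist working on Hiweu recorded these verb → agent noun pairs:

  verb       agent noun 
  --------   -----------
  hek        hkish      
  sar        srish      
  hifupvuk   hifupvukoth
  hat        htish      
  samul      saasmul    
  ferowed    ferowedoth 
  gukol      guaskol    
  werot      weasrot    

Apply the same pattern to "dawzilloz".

dawzillozoth

hat and werot both end in -t yet inflect differently (htish, weasrot), so the final letter is not what conditions the rule; the number of vowels is.
"dawzilloz" has 3 vowels. The stems with 3 vowels (hifupvuk → hifupvukoth, ferowed → ferowedoth) add -oth.
The other patterns: stems with 1 vowel delete the last vowel and add -ish; stems with 2 vowels insert -as- after the first vowel.
So dawzilloz → dawzillozoth.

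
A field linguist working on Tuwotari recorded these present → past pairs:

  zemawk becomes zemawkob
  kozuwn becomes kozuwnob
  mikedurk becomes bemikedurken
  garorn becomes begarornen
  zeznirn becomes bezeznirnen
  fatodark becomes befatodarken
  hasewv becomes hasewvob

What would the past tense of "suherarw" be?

zeznirn and kozuwn both end in -n yet inflect differently (bezeznirnen, kozuwnob), so the final letter is not what conditions the rule; the second-to-last letter is.
"suherarw" has second-to-last letter 'r'. The stems whose second-to-last letter is 'r' (zeznirn → bezeznirnen, fatodark → befatodarken, mikedurk → bemikedurken) add be- … -en around the stem.
The other pattern: stems whose second-to-last letter is 'w' add -ob.
So suherarw → besuherarwen.

besuherarwen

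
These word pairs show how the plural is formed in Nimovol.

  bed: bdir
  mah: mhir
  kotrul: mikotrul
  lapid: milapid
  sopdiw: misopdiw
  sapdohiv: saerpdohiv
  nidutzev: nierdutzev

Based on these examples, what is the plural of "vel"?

bed and lapid both end in -d yet inflect differently (bdir, milapid), so the final letter is not what conditions the rule; the number of vowels is.
"vel" has 1 vowel. The stems with 1 vowel (bed → bdir, mah → mhir) delete the last vowel and add -ir.
The other patterns: stems with 2 vowels add the prefix mi-; stems with 3 vowels insert -er- after the first vowel.
So vel → vlir.

vlir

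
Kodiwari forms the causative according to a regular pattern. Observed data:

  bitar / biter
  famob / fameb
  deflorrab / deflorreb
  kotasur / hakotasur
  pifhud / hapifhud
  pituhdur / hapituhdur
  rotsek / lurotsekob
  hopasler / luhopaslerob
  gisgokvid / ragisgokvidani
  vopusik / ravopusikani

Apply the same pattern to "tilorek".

bitar and kotasur both end in -r yet inflect differently (biter, hakotasur), so the final letter is not what conditions the rule; the last vowel is.
"tilorek" has last vowel 'e'. The stems whose last vowel is 'e' (rotsek → lurotsekob, hopasler → luhopaslerob) add lu- … -ob around the stem.
So tilorek → lutilorekob.

lutilorekob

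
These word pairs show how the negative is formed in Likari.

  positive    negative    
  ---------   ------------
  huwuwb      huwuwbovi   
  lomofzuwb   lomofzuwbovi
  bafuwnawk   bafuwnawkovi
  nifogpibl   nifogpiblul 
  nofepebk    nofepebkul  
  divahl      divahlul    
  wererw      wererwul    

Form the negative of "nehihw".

nehihwul

"nehihw" has second-to-last letter 'h'. The one such stem in the data (divahl → divahlul) adds -ul, so the same rule applies.
So nehihw → nehihwul.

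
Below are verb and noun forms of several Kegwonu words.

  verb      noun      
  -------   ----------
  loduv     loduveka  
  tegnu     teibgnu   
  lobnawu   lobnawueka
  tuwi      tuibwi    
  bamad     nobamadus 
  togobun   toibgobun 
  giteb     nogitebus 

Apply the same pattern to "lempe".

lempeeka

lobnawu and tegnu both end in -u yet inflect differently (lobnawueka, teibgnu), so the final letter is not what conditions the rule; the first letter is.
"lempe" begins with l-. The stems beginning with l- (loduv → loduveka, lobnawu → lobnawueka) add -eka.
So lempe → lempeeka.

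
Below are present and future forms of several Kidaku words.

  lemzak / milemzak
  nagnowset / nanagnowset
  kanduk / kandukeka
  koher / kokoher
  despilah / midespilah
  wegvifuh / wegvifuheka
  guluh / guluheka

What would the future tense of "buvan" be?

mibuvan

wegvifuh and despilah both end in -h yet inflect differently (wegvifuheka, midespilah), so the final letter is not what conditions the rule; the last vowel is.
"buvan" has last vowel 'a'. The stems whose last vowel is 'a' (despilah → midespilah, lemzak → milemzak) add the prefix mi-.
The other patterns: stems whose last vowel is 'e' repeat the first consonant+vowel as a prefix; stems whose last vowel is 'u' add -eka.
So buvan → mibuvan.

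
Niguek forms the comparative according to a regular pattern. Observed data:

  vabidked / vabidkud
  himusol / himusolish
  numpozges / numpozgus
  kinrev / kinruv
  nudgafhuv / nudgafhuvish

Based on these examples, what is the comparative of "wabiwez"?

wabiwuz

"wabiwez" has last vowel 'e'. The stems whose last vowel is 'e' (kinrev → kinruv, vabidked → vabidkud, numpozges → numpozgus) change the last vowel to 'u'.
The other pattern: stems whose last vowel is 'o' or 'u' add -ish.
So wabiwez → wabiwuz.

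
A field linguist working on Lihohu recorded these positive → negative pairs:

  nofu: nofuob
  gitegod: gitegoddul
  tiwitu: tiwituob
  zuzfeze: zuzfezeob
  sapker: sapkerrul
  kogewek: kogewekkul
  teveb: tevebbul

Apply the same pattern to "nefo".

teveb and zuzfeze both have last vowel 'e' yet inflect differently (tevebbul, zuzfezeob), so the last vowel is not what conditions the rule; whether the stem ends in a vowel or a consonant is.
"nefo" ends in a vowel. The stems ending in a vowel (nofu → nofuob, zuzfeze → zuzfezeob, tiwitu → tiwituob) add -ob.
So nefo → nefoob.

nefoob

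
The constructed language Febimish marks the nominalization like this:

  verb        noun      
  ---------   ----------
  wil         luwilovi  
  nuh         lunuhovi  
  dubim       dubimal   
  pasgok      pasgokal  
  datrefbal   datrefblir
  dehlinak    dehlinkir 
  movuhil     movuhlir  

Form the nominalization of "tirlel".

tirlelal

wil and datrefbal both end in -l yet inflect differently (luwilovi, datrefblir), so the final letter is not what conditions the rule; the number of vowels is.
"tirlel" has 2 vowels. The stems with 2 vowels (dubim → dubimal, pasgok → pasgokal) add -al.
So tirlel → tirlelal.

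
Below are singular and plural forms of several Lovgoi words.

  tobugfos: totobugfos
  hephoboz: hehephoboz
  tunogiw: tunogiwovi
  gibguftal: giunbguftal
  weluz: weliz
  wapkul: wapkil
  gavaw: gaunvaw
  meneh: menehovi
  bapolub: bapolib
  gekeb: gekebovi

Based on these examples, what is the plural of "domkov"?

dodomkov

weluz and hephoboz both end in -z yet inflect differently (weliz, hehephoboz), so the final letter is not what conditions the rule; the last vowel is.
"domkov" has last vowel 'o'. The stems whose last vowel is 'o' (tobugfos → totobugfos, hephoboz → hehephoboz) repeat the first consonant+vowel as a prefix.
So domkov → dodomkov.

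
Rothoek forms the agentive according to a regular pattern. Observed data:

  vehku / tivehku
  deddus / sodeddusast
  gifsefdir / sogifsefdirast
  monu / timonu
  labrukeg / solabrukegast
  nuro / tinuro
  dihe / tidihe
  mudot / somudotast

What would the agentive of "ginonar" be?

soginonarast

labrukeg and dihe both have last vowel 'e' yet inflect differently (solabrukegast, tidihe), so the last vowel is not what conditions the rule; whether the stem ends in a vowel or a consonant is.
"ginonar" ends in a consonant. The stems ending in a consonant (mudot → somudotast, labrukeg → solabrukegast, deddus → sodeddusast) add so- … -ast around the stem.
The other pattern: stems ending in a vowel add the prefix ti-.
So ginonar → soginonarast.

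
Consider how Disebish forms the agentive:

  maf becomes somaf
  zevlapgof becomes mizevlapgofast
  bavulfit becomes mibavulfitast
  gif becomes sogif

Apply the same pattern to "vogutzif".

mivogutzifast

gif and zevlapgof both end in -f yet inflect differently (sogif, mizevlapgofast), so the final letter is not what conditions the rule; the number of vowels is.
"vogutzif" has 3 vowels. The stems with 3 vowels (zevlapgof → mizevlapgofast, bavulfit → mibavulfitast) add mi- … -ast around the stem.
So vogutzif → mivogutzifast.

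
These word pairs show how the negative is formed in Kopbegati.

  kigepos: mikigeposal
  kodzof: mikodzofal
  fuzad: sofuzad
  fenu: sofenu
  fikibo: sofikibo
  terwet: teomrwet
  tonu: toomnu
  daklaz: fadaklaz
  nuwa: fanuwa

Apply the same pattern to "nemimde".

fenu and tonu both end in -u yet inflect differently (sofenu, toomnu), so the final letter is not what conditions the rule; the first letter is.
"nemimde" begins with n-. The one such stem in the data (nuwa → fanuwa) adds the prefix fa-, so the same rule applies.
The other patterns: stems beginning with k- add mi- … -al around the stem; stems beginning with f- add the prefix so-; stems beginning with t- insert -om- after the first vowel.
So nemimde → fanemimde.

fanemimde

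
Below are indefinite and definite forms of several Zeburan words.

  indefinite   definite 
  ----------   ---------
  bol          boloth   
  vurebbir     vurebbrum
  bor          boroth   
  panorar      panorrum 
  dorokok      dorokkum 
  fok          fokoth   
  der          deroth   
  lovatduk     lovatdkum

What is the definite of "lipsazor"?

bor and vurebbir both end in -r yet inflect differently (boroth, vurebbrum), so the final letter is not what conditions the rule; the number of vowels is.
"lipsazor" has 3 vowels. The stems with 3 vowels (vurebbir → vurebbrum, panorar → panorrum, lovatduk → lovatdkum) delete the last vowel and add -um.
So lipsazor → lipsazrum.

lipsazrum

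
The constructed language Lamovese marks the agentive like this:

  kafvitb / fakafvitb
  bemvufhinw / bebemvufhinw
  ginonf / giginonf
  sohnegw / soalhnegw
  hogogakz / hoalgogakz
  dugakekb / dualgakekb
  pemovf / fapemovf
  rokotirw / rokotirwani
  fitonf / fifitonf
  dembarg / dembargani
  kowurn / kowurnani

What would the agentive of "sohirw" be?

sohirwani

bemvufhinw and rokotirw both end in -w yet inflect differently (bebemvufhinw, rokotirwani), so the final letter is not what conditions the rule; the second-to-last letter is.
"sohirw" has second-to-last letter 'r'. The stems whose second-to-last letter is 'r' (kowurn → kowurnani, rokotirw → rokotirwani, dembarg → dembargani) add -ani.
So sohirw → sohirwani.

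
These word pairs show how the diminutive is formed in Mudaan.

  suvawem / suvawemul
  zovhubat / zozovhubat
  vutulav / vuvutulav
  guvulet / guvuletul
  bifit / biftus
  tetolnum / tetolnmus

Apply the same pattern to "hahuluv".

guvulet and zovhubat both end in -t yet inflect differently (guvuletul, zozovhubat), so the final letter is not what conditions the rule; the last vowel is.
"hahuluv" has last vowel 'u'. The one such stem in the data (tetolnum → tetolnmus) deletes the last vowel and adds -us (as does bifit), so the same rule applies.
The other patterns: stems whose last vowel is 'e' add -ul; stems whose last vowel is 'a' repeat the first consonant+vowel as a prefix.
So hahuluv → hahulvus.

hahulvus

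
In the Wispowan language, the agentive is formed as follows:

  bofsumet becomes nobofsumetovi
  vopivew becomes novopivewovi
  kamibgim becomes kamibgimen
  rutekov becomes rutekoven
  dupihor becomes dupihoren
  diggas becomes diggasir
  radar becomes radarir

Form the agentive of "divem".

"divem" has last vowel 'e'. The stems whose last vowel is 'e' (bofsumet → nobofsumetovi, vopivew → novopivewovi) add no- … -ovi around the stem.
So divem → nodivemovi.

nodivemovi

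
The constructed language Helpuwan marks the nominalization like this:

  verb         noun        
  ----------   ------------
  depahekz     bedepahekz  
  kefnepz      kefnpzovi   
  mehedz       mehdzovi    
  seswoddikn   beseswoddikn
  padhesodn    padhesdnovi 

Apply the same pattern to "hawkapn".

seswoddikn and padhesodn both end in -n yet inflect differently (beseswoddikn, padhesdnovi), so the final letter is not what conditions the rule; the second-to-last letter is.
"hawkapn" has second-to-last letter 'p'. The one such stem in the data (kefnepz → kefnpzovi) deletes the last vowel and adds -ovi (as do padhesodn, mehedz), so the same rule applies.
So hawkapn → hawkpnovi.

hawkpnovi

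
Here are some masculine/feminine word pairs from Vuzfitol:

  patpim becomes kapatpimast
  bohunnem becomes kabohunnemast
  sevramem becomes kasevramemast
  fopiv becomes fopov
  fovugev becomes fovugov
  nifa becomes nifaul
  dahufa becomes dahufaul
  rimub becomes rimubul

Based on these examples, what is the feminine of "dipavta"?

patpim and fopiv both have last vowel 'i' yet inflect differently (kapatpimast, fopov), so the last vowel is not what conditions the rule; the final letter is.
"dipavta" ends in -a. The stems ending in -a (nifa → nifaul, dahufa → dahufaul) add -ul.
So dipavta → dipavtaul.

dipavtaul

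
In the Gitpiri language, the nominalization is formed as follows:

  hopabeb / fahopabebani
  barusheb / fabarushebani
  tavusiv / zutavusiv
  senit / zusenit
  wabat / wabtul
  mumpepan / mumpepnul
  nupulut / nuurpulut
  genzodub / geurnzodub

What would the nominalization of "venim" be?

senit and wabat both end in -t yet inflect differently (zusenit, wabtul), so the final letter is not what conditions the rule; the last vowel is.
"venim" has last vowel 'i'. The stems whose last vowel is 'i' (tavusiv → zutavusiv, senit → zusenit) add the prefix zu-.
The other patterns: stems whose last vowel is 'e' add fa- … -ani around the stem; stems whose last vowel is 'a' delete the last vowel and add -ul; stems whose last vowel is 'u' insert -ur- after the first vowel.
So venim → zuvenim.

zuvenim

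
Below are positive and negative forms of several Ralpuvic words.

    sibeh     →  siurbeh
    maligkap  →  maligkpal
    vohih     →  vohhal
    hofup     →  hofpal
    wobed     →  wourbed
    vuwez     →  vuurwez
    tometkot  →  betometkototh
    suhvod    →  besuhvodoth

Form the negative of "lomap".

lompal

suhvod and wobed both end in -d yet inflect differently (besuhvodoth, wourbed), so the final letter is not what conditions the rule; the last vowel is.
"lomap" has last vowel 'a'. The one such stem in the data (maligkap → maligkpal) deletes the last vowel and adds -al (as do vohih, hofup), so the same rule applies.
The other patterns: stems whose last vowel is 'o' add be- … -oth around the stem; stems whose last vowel is 'e' insert -ur- after the first vowel.
So lomap → lompal.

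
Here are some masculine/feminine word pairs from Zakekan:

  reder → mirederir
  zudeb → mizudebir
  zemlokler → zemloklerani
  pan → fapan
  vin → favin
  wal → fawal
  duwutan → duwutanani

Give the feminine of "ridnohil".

"ridnohil" has 3 vowels. The stems with 3 vowels (zemlokler → zemloklerani, duwutan → duwutanani) add -ani.
So ridnohil → ridnohilani.

ridnohilani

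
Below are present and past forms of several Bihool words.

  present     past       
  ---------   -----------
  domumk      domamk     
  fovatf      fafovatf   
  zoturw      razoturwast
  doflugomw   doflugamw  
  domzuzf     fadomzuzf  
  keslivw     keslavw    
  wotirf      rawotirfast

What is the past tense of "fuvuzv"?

zoturw and keslivw both end in -w yet inflect differently (razoturwast, keslavw), so the final letter is not what conditions the rule; the second-to-last letter is.
"fuvuzv" has second-to-last letter 'z'. The one such stem in the data (domzuzf → fadomzuzf) adds the prefix fa-, so the same rule applies.
The other patterns: stems whose second-to-last letter is 'r' add ra- … -ast around the stem; stems whose second-to-last letter is 'm' or 'v' change the last vowel to 'a'.
So fuvuzv → fafuvuzv.

fafuvuzv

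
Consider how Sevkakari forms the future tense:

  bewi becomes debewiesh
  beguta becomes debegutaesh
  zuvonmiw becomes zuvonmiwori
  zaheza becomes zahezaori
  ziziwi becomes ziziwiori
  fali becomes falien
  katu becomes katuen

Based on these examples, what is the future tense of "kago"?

kagoen

"kago" begins with k-. The one such stem in the data (katu → katuen) adds -en, so the same rule applies.
The other patterns: stems beginning with b- add de- … -esh around the stem; stems beginning with z- add -ori.
So kago → kagoen.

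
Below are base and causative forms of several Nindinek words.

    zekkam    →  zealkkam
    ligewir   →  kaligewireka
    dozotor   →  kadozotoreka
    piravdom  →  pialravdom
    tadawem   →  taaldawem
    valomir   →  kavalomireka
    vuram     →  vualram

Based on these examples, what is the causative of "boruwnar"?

piravdom and dozotor both have last vowel 'o' yet inflect differently (pialravdom, kadozotoreka), so the last vowel is not what conditions the rule; the final letter is.
"boruwnar" ends in -r. The stems ending in -r (dozotor → kadozotoreka, valomir → kavalomireka, ligewir → kaligewireka) add ka- … -eka around the stem.
The other pattern: stems ending in -m insert -al- after the first vowel.
So boruwnar → kaboruwnareka.

kaboruwnareka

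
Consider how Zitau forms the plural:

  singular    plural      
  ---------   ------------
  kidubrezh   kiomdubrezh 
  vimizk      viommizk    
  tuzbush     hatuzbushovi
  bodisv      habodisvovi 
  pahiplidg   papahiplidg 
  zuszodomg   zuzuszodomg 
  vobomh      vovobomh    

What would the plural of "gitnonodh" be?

gigitnonodh

kidubrezh and tuzbush both end in -h yet inflect differently (kiomdubrezh, hatuzbushovi), so the final letter is not what conditions the rule; the second-to-last letter is.
"gitnonodh" has second-to-last letter 'd'. The one such stem in the data (pahiplidg → papahiplidg) repeats the first consonant+vowel as a prefix (as do zuszodomg, vobomh), so the same rule applies.
So gitnonodh → gigitnonodh.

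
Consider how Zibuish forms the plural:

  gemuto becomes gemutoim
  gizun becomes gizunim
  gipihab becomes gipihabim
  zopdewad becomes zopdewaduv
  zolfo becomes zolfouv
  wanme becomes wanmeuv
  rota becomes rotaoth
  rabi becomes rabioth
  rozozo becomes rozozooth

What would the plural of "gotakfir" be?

gemuto and zolfo both end in -o yet inflect differently (gemutoim, zolfouv), so the final letter is not what conditions the rule; the first letter is.
"gotakfir" begins with g-. The stems beginning with g- (gemuto → gemutoim, gizun → gizunim, gipihab → gipihabim) add -im.
The other patterns: stems beginning with w- or z- add -uv; stems beginning with r- add -oth.
So gotakfir → gotakfirim.

gotakfirim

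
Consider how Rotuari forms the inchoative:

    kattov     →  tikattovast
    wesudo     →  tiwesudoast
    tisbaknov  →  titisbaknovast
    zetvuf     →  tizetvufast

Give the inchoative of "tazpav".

Every pair shown (kattov → tikattovast, wesudo → tiwesudoast, tisbaknov → titisbaknovast, …) follows the same rule: add ti- … -ast around the stem.
So tazpav → titazpavast.

titazpavast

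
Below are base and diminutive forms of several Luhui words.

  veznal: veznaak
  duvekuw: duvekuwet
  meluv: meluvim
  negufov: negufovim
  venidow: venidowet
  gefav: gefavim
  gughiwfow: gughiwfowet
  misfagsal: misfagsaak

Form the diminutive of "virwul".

"virwul" ends in -l. The stems ending in -l (veznal → veznaak, misfagsal → misfagsaak) drop the final letter and add -ak.
So virwul → virwuak.

virwuak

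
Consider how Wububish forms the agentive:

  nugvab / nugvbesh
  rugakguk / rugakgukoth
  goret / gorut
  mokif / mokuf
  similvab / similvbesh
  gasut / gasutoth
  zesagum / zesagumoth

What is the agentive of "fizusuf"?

gasut and goret both end in -t yet inflect differently (gasutoth, gorut), so the final letter is not what conditions the rule; the last vowel is.
"fizusuf" has last vowel 'u'. The stems whose last vowel is 'u' (zesagum → zesagumoth, gasut → gasutoth, rugakguk → rugakgukoth) add -oth.
So fizusuf → fizusufoth.

fizusufoth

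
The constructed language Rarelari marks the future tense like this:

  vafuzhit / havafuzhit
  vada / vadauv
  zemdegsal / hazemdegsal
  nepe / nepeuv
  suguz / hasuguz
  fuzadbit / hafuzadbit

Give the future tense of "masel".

"masel" ends in a consonant. The stems ending in a consonant (suguz → hasuguz, vafuzhit → havafuzhit, zemdegsal → hazemdegsal) add the prefix ha-.
The other pattern: stems ending in a vowel add -uv.
So masel → hamasel.

hamasel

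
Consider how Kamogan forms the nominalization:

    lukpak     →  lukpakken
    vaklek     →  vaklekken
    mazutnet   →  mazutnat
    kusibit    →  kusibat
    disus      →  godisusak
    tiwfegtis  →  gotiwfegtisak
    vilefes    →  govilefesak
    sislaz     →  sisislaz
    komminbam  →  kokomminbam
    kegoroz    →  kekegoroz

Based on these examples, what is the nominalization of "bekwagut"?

"bekwagut" ends in -t. The stems ending in -t (mazutnet → mazutnat, kusibit → kusibat) change the last vowel to 'a'.
The other patterns: stems ending in -k double the final consonant and add -en; stems ending in -s add go- … -ak around the stem; stems ending in -m or -z repeat the first consonant+vowel as a prefix.
So bekwagut → bekwagat.

bekwagat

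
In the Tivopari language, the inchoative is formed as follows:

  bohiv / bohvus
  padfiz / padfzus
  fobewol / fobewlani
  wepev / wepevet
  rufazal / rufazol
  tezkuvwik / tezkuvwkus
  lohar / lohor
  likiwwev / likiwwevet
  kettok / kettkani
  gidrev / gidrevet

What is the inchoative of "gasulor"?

gasulrani

likiwwev and bohiv both end in -v yet inflect differently (likiwwevet, bohvus), so the final letter is not what conditions the rule; the last vowel is.
"gasulor" has last vowel 'o'. The stems whose last vowel is 'o' (fobewol → fobewlani, kettok → kettkani) delete the last vowel and add -ani.
So gasulor → gasulrani.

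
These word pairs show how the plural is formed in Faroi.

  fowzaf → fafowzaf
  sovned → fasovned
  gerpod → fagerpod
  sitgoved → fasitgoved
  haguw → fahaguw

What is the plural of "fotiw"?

Every pair shown (fowzaf → fafowzaf, sovned → fasovned, gerpod → fagerpod, …) follows the same rule: add the prefix fa-.
So fotiw → fafotiw.

fafotiw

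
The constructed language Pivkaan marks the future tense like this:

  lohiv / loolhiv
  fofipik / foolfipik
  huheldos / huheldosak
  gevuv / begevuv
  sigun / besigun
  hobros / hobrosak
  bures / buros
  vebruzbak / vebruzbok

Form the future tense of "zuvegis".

lohiv and gevuv both end in -v yet inflect differently (loolhiv, begevuv), so the final letter is not what conditions the rule; the last vowel is.
"zuvegis" has last vowel 'i'. The stems whose last vowel is 'i' (fofipik → foolfipik, lohiv → loolhiv) insert -ol- after the first vowel.
The other patterns: stems whose last vowel is 'o' add -ak; stems whose last vowel is 'u' add the prefix be-; stems whose last vowel is 'a' or 'e' change the last vowel to 'o'.
So zuvegis → zuolvegis.

zuolvegis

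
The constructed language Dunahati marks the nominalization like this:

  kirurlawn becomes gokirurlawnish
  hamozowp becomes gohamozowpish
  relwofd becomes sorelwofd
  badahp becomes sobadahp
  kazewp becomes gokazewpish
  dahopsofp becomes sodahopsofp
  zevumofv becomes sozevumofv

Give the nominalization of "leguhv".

hamozowp and dahopsofp both end in -p yet inflect differently (gohamozowpish, sodahopsofp), so the final letter is not what conditions the rule; the second-to-last letter is.
"leguhv" has second-to-last letter 'h'. The one such stem in the data (badahp → sobadahp) adds the prefix so-, so the same rule applies.
So leguhv → soleguhv.

soleguhv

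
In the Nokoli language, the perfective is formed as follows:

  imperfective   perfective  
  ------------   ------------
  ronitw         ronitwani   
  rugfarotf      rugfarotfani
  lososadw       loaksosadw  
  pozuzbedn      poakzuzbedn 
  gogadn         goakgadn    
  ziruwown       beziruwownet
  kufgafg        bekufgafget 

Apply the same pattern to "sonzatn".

ronitw and lososadw both end in -w yet inflect differently (ronitwani, loaksosadw), so the final letter is not what conditions the rule; the second-to-last letter is.
"sonzatn" has second-to-last letter 't'. The stems whose second-to-last letter is 't' (ronitw → ronitwani, rugfarotf → rugfarotfani) add -ani.
So sonzatn → sonzatnani.

sonzatnani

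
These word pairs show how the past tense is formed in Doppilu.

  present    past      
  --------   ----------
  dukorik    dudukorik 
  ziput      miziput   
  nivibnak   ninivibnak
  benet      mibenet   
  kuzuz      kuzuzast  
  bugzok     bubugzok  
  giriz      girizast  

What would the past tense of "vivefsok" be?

vivivefsok

"vivefsok" ends in -k. The stems ending in -k (dukorik → dudukorik, bugzok → bubugzok, nivibnak → ninivibnak) repeat the first consonant+vowel as a prefix.
The other patterns: stems ending in -t add the prefix mi-; stems ending in -z add -ast.
So vivefsok → vivivefsok.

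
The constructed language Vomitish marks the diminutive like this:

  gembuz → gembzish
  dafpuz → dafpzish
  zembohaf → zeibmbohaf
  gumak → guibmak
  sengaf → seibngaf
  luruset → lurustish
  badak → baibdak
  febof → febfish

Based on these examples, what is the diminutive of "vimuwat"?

zembohaf and febof both end in -f yet inflect differently (zeibmbohaf, febfish), so the final letter is not what conditions the rule; the last vowel is.
"vimuwat" has last vowel 'a'. The stems whose last vowel is 'a' (zembohaf → zeibmbohaf, badak → baibdak, gumak → guibmak) insert -ib- after the first vowel.
So vimuwat → viibmuwat.

viibmuwat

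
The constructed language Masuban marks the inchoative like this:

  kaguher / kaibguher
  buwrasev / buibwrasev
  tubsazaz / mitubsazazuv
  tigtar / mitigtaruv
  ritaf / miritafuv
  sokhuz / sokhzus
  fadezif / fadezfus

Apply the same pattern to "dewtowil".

dewtowlus

"dewtowil" has last vowel 'i'. The one such stem in the data (fadezif → fadezfus) deletes the last vowel and adds -us (as does sokhuz), so the same rule applies.
The other patterns: stems whose last vowel is 'e' insert -ib- after the first vowel; stems whose last vowel is 'a' add mi- … -uv around the stem.
So dewtowil → dewtowlus.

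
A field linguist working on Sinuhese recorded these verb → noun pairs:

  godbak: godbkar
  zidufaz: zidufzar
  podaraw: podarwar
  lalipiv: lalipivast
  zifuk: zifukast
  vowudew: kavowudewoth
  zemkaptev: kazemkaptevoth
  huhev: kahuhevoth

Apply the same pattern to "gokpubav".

vowudew and podaraw both end in -w yet inflect differently (kavowudewoth, podarwar), so the final letter is not what conditions the rule; the last vowel is.
"gokpubav" has last vowel 'a'. The stems whose last vowel is 'a' (zidufaz → zidufzar, godbak → godbkar, podaraw → podarwar) delete the last vowel and add -ar.
So gokpubav → gokpubvar.

gokpubvar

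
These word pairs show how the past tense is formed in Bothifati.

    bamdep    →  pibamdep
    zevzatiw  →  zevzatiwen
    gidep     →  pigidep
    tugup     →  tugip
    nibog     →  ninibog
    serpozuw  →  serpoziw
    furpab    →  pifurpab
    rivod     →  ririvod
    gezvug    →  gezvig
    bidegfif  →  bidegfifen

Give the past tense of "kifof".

kikifof

zevzatiw and serpozuw both end in -w yet inflect differently (zevzatiwen, serpoziw), so the final letter is not what conditions the rule; the last vowel is.
"kifof" has last vowel 'o'. The stems whose last vowel is 'o' (rivod → ririvod, nibog → ninibog) repeat the first consonant+vowel as a prefix.
The other patterns: stems whose last vowel is 'a' or 'e' add the prefix pi-; stems whose last vowel is 'i' add -en; stems whose last vowel is 'u' change the last vowel to 'i'.
So kifof → kikifof.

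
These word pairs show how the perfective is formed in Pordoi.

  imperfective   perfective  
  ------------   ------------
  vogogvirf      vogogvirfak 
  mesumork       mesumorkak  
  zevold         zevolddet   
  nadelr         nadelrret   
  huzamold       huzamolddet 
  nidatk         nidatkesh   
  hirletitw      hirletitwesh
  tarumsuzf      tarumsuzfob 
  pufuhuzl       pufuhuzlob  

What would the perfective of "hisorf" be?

hisorfak

mesumork and nidatk both end in -k yet inflect differently (mesumorkak, nidatkesh), so the final letter is not what conditions the rule; the second-to-last letter is.
"hisorf" has second-to-last letter 'r'. The stems whose second-to-last letter is 'r' (vogogvirf → vogogvirfak, mesumork → mesumorkak) add -ak.
The other patterns: stems whose second-to-last letter is 'l' double the final consonant and add -et; stems whose second-to-last letter is 't' add -esh; stems whose second-to-last letter is 'z' add -ob.
So hisorf → hisorfak.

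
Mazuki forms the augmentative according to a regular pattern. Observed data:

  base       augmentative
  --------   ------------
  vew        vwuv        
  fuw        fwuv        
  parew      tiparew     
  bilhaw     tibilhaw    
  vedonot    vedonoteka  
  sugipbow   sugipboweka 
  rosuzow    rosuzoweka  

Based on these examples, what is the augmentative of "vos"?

vsuv

vew and parew both end in -w yet inflect differently (vwuv, tiparew), so the final letter is not what conditions the rule; the number of vowels is.
"vos" has 1 vowel. The stems with 1 vowel (vew → vwuv, fuw → fwuv) delete the last vowel and add -uv.
The other patterns: stems with 2 vowels add the prefix ti-; stems with 3 vowels add -eka.
So vos → vsuv.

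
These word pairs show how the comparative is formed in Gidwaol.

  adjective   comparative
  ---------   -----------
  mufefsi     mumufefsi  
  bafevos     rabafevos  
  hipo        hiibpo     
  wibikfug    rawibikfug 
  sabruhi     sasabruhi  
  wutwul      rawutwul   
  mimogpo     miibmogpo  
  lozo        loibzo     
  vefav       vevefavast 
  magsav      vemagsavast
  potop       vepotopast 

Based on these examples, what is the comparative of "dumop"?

"dumop" ends in -p. The one such stem in the data (potop → vepotopast) adds ve- … -ast around the stem, so the same rule applies.
So dumop → vedumopast.

vedumopast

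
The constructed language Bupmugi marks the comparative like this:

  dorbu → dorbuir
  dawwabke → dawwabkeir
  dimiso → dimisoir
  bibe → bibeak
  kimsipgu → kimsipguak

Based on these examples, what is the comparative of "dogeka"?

dogekair

dawwabke and bibe both end in -e yet inflect differently (dawwabkeir, bibeak), so the final letter is not what conditions the rule; the first letter is.
"dogeka" begins with d-. The stems beginning with d- (dorbu → dorbuir, dawwabke → dawwabkeir, dimiso → dimisoir) add -ir.
The other pattern: stems beginning with b- or k- add -ak.
So dogeka → dogekair.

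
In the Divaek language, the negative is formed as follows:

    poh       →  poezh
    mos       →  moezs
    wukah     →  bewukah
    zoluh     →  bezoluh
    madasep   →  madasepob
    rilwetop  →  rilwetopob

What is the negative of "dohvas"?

poh and wukah both end in -h yet inflect differently (poezh, bewukah), so the final letter is not what conditions the rule; the number of vowels is.
"dohvas" has 2 vowels. The stems with 2 vowels (wukah → bewukah, zoluh → bezoluh) add the prefix be-.
The other patterns: stems with 1 vowel insert -ez- after the first vowel; stems with 3 vowels add -ob.
So dohvas → bedohvas.

bedohvas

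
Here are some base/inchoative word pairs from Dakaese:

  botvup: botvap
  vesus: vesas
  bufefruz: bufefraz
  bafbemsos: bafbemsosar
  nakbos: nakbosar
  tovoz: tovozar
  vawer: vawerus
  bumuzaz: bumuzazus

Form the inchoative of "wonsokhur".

vesus and bafbemsos both end in -s yet inflect differently (vesas, bafbemsosar), so the final letter is not what conditions the rule; the last vowel is.
"wonsokhur" has last vowel 'u'. The stems whose last vowel is 'u' (botvup → botvap, vesus → vesas, bufefruz → bufefraz) change the last vowel to 'a'.
So wonsokhur → wonsokhar.

wonsokhar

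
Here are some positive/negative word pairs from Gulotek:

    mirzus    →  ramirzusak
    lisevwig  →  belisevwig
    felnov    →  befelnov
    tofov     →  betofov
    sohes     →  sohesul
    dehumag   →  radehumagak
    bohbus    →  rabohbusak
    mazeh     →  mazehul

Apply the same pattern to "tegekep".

lisevwig and dehumag both end in -g yet inflect differently (belisevwig, radehumagak), so the final letter is not what conditions the rule; the last vowel is.
"tegekep" has last vowel 'e'. The stems whose last vowel is 'e' (mazeh → mazehul, sohes → sohesul) add -ul.
So tegekep → tegekepul.

tegekepul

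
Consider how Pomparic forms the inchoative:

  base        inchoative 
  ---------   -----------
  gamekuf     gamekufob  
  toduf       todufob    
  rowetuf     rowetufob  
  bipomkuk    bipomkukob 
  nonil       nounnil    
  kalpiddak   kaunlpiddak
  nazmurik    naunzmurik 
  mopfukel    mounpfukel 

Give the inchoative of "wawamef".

waunwamef

bipomkuk and kalpiddak both end in -k yet inflect differently (bipomkukob, kaunlpiddak), so the final letter is not what conditions the rule; the last vowel is.
"wawamef" has last vowel 'e'. The one such stem in the data (mopfukel → mounpfukel) inserts -un- after the first vowel (as do nonil, kalpiddak), so the same rule applies.
The other pattern: stems whose last vowel is 'u' add -ob.
So wawamef → waunwamef.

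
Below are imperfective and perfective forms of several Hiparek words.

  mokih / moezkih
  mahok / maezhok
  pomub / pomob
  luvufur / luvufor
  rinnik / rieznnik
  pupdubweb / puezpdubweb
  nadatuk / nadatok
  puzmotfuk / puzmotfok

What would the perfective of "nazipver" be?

naezzipver

"nazipver" has last vowel 'e'. The one such stem in the data (pupdubweb → puezpdubweb) inserts -ez- after the first vowel (as do mahok, rinnik), so the same rule applies.
The other pattern: stems whose last vowel is 'u' change the last vowel to 'o'.
So nazipver → naezzipver.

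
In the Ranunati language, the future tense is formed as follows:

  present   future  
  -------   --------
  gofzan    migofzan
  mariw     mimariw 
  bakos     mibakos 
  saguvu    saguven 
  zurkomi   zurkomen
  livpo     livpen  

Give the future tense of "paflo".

paflen

mariw and zurkomi both have last vowel 'i' yet inflect differently (mimariw, zurkomen), so the last vowel is not what conditions the rule; whether the stem ends in a vowel or a consonant is.
"paflo" ends in a vowel. The stems ending in a vowel (saguvu → saguven, zurkomi → zurkomen, livpo → livpen) drop the final letter and add -en.
The other pattern: stems ending in a consonant add the prefix mi-.
So paflo → paflen.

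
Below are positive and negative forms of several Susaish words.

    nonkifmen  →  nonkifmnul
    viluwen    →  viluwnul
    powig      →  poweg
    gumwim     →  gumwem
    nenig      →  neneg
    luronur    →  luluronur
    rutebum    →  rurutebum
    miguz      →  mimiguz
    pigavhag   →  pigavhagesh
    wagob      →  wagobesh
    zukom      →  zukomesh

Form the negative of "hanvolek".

hanvolkul

gumwim and rutebum both end in -m yet inflect differently (gumwem, rurutebum), so the final letter is not what conditions the rule; the last vowel is.
"hanvolek" has last vowel 'e'. The stems whose last vowel is 'e' (nonkifmen → nonkifmnul, viluwen → viluwnul) delete the last vowel and add -ul.
The other patterns: stems whose last vowel is 'i' change the last vowel to 'e'; stems whose last vowel is 'u' repeat the first consonant+vowel as a prefix; stems whose last vowel is 'a' or 'o' add -esh.
So hanvolek → hanvolkul.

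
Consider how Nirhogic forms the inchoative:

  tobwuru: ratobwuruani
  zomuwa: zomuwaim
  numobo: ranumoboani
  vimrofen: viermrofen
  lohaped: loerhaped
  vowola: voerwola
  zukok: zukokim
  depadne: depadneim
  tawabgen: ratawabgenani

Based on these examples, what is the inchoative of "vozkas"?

"vozkas" begins with v-. The stems beginning with v- (vimrofen → viermrofen, vowola → voerwola) insert -er- after the first vowel.
The other patterns: stems beginning with d- or z- add -im; stems beginning with n- or t- add ra- … -ani around the stem.
So vozkas → voerzkas.

voerzkas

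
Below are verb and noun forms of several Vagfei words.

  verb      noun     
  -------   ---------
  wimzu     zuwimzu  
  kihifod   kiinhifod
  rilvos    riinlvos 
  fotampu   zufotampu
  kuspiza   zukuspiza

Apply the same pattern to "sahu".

zusahu

kuspiza and kihifod both begin with k- yet inflect differently (zukuspiza, kiinhifod), so the first letter is not what conditions the rule; whether the stem ends in a vowel or a consonant is.
"sahu" ends in a vowel. The stems ending in a vowel (wimzu → zuwimzu, kuspiza → zukuspiza, fotampu → zufotampu) add the prefix zu-.
So sahu → zusahu.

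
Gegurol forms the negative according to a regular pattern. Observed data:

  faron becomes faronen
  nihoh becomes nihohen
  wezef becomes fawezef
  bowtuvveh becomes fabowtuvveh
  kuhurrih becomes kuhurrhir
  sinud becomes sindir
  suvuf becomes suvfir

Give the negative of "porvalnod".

nihoh and bowtuvveh both end in -h yet inflect differently (nihohen, fabowtuvveh), so the final letter is not what conditions the rule; the last vowel is.
"porvalnod" has last vowel 'o'. The stems whose last vowel is 'o' (faron → faronen, nihoh → nihohen) add -en.
The other patterns: stems whose last vowel is 'e' add the prefix fa-; stems whose last vowel is 'i' or 'u' delete the last vowel and add -ir.
So porvalnod → porvalnoden.

porvalnoden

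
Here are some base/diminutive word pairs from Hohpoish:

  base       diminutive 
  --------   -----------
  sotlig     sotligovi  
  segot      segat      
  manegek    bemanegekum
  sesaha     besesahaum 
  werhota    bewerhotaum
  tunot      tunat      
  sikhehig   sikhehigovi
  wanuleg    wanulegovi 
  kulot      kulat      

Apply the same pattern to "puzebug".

wanuleg and manegek both have last vowel 'e' yet inflect differently (wanulegovi, bemanegekum), so the last vowel is not what conditions the rule; the final letter is.
"puzebug" ends in -g. The stems ending in -g (sotlig → sotligovi, sikhehig → sikhehigovi, wanuleg → wanulegovi) add -ovi.
So puzebug → puzebugovi.

puzebugovi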